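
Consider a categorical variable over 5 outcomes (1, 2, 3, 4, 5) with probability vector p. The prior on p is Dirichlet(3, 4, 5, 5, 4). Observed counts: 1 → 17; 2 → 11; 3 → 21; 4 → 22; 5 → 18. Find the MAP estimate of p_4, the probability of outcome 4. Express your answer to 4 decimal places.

The posterior is Dirichlet(αᵢ + nᵢ) = Dirichlet(20, 15, 26, 27, 22).
For a Dirichlet(a₁,…,a_K) with all aᵢ > 1, the mode has j-th component (aⱼ − 1)/(Σaᵢ − K).
Here Σaᵢ = 110 and K = 5, so p_4 = (27 − 1)/(110 − 5) = 26/105 ≈ 0.2476.

MAP estimate: 0.2476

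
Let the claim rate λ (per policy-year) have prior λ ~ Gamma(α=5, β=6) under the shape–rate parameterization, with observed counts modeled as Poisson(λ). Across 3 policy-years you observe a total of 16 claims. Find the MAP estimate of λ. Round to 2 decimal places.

λ̂_MAP = 2.22

Σxᵢ = 16, n = 3.
Posterior ∝ λ^4e^(−6λ) · λ^16e^(−3λ) = λ^20e^(−9λ), i.e. Gamma(shape=21, rate=9).
The mode of a Gamma(a, b) with a ≥ 1 (shape–rate) is (a−1)/b = 20/9 ≈ 2.22.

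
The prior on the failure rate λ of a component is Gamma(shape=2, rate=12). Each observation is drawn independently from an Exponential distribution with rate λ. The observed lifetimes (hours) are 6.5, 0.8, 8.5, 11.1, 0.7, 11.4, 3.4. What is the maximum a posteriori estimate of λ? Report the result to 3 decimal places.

The Exponential(rate=λ) likelihood is ∝ λ^n e^(−λΣtᵢ). Here n = 7 and Σtᵢ = 6.5 + 0.8 + 8.5 + 11.1 + 0.7 + 11.4 + 3.4 = 42.4.
Posterior ∝ λe^(−12λ) · λ^7e^(−42.4λ) = λ^8e^(−54.4λ), i.e. Gamma(9, 54.4).
Mode = (a−1)/b = 8/54.4 ≈ 0.147.

λ̂_MAP = 0.147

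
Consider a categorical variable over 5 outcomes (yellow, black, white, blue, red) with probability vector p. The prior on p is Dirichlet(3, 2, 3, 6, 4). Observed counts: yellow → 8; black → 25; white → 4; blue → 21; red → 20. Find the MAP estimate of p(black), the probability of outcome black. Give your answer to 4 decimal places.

The posterior is Dirichlet(αᵢ + nᵢ) = Dirichlet(11, 27, 7, 27, 24).
For a Dirichlet(a₁,…,a_K) with all aᵢ > 1, the mode has j-th component (aⱼ − 1)/(Σaᵢ − K).
Here Σaᵢ = 96 and K = 5, so p(black) = (27 − 1)/(96 − 5) = 26/91 ≈ 0.2857.

MAP estimate of p(black) = 0.2857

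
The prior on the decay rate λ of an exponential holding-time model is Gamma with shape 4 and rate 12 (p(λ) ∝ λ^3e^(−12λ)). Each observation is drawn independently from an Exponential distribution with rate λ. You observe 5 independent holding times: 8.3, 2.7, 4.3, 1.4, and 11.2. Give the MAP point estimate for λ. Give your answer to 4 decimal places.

λ̂_MAP = 0.2005

The Exponential(rate=λ) likelihood is ∝ λ^n e^(−λΣtᵢ). Here n = 5 and Σtᵢ = 8.3 + 2.7 + 4.3 + 1.4 + 11.2 = 27.9.
Posterior ∝ λ^3e^(−12λ) · λ^5e^(−27.9λ) = λ^8e^(−39.9λ), i.e. Gamma(9, 39.9).
Mode = (a−1)/b = 8/39.9 ≈ 0.2005.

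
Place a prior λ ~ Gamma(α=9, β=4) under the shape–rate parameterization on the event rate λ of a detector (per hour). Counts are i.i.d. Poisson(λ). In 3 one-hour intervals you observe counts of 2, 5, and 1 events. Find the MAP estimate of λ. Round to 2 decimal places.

Σxᵢ = 2+5+1 = 8, with n = 3.
Posterior ∝ λ^8e^(−4λ) · λ^8e^(−3λ) = λ^16e^(−7λ), i.e. Gamma(shape=17, rate=7).
The mode of a Gamma(a, b) with a ≥ 1 (shape–rate) is (a−1)/b = 16/7 ≈ 2.29.

λ̂_MAP = 2.29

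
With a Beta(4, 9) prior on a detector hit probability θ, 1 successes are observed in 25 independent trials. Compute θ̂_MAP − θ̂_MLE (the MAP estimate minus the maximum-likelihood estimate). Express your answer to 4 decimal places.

Posterior is Beta(5, 33); MAP = (5−1)/(38−2) = 4/36 ≈ 0.11111.
MLE ignores the prior: θ̂_MLE = k/n = 1/25 ≈ 0.04000.
Difference = 4/36 − 1/25 = 16/225 ≈ 0.0711.

MAP − MLE = 0.0711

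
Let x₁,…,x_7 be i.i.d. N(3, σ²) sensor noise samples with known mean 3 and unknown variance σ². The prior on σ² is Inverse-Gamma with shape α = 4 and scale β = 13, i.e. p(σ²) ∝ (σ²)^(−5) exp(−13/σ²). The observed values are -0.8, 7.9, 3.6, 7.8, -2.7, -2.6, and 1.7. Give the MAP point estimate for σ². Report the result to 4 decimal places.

Sum of squared deviations about the known mean: SS = (-0.8−3)² + (7.9−3)² + (3.6−3)² + (7.8−3)² + (-2.7−3)² + (-2.6−3)² + (1.7−3)² = 127.39.
The Normal likelihood contributes (σ²)^(−n/2) exp(−SS/(2σ²)), so the posterior is Inverse-Gamma(α + n/2, β + SS/2) = Inverse-Gamma(7.5, 76.695).
The mode of Inverse-Gamma(a, b) is b/(a+1) = 76.695/8.5 ≈ 9.0229.

σ̂²_MAP = 9.0229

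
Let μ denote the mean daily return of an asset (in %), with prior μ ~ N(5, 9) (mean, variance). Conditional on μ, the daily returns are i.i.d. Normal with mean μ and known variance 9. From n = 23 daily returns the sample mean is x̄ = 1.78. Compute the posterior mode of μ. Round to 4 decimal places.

n = 23, x̄ = 1.78.
For a Normal prior and Normal likelihood with known variance, the posterior is Normal; its mode equals its mean, the precision-weighted average.
Prior precision 1/σ₀² = 1/9; data precision n/σ² = 23/9.
μ̂ = ((1/9)·5 + (23/9)·1.78) / (1/9 + 23/9) = (2297/450)/(8/3) = 2297/1200 ≈ 1.9142.

μ̂_MAP = 1.9142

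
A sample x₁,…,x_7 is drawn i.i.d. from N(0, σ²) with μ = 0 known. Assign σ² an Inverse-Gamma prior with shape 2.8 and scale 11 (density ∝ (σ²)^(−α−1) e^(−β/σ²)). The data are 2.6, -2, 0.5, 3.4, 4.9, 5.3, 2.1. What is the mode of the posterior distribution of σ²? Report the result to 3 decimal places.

σ̂²_MAP = 6.923

Sum of squared deviations about the known mean: SS = (2.6−0)² + (-2−0)² + (0.5−0)² + (3.4−0)² + (4.9−0)² + (5.3−0)² + (2.1−0)² = 79.08.
The Normal likelihood contributes (σ²)^(−n/2) exp(−SS/(2σ²)), so the posterior is Inverse-Gamma(α + n/2, β + SS/2) = Inverse-Gamma(6.3, 50.54).
The mode of Inverse-Gamma(a, b) is b/(a+1) = 50.54/7.3 ≈ 6.923.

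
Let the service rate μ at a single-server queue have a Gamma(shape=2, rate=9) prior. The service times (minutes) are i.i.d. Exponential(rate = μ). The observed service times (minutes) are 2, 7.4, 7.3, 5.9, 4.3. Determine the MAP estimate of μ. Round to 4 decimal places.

μ̂_MAP = 0.1671

The Exponential(rate=μ) likelihood is ∝ μ^n e^(−μΣtᵢ). Here n = 5 and Σtᵢ = 2 + 7.4 + 7.3 + 5.9 + 4.3 = 26.9.
Posterior ∝ μe^(−9μ) · μ^5e^(−26.9μ) = μ^6e^(−35.9μ), i.e. Gamma(7, 35.9).
Mode = (a−1)/b = 6/35.9 ≈ 0.1671.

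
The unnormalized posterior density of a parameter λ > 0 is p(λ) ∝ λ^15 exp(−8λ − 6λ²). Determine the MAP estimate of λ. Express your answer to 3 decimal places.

ℓ'(λ) = 15/λ − 8 − 12λ. Setting this to zero and multiplying by λ: 12λ² + 8λ − 15 = 0.
λ = (−8 + √(8² + 4·12·15)) / (2·12) = (−8 + √784) / 24 = (−8 + 28)/24 = 5/6.
ℓ''(λ) = −15/λ² − 12 < 0, confirming a maximum.

λ̂_MAP = 0.833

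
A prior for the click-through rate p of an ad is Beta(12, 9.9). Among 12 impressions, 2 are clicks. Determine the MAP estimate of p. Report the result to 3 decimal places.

p̂_MAP = 0.408

Prior: Beta(12, 9.9).
Data: 2 successes in 12 trials. The binomial likelihood contributes p^2(1−p)^10, so the posterior is Beta(12+2, 9.9+10) = Beta(14, 19.9).
For Beta(a, b) with a, b > 1 the mode is (a−1)/(a+b−2) = 13/31.9 ≈ 0.408.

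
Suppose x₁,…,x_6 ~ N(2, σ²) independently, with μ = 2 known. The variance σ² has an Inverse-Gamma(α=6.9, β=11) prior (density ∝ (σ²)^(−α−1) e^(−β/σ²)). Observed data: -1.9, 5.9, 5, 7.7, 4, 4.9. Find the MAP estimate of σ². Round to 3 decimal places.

Sum of squared deviations about the known mean: SS = (-1.9−2)² + (5.9−2)² + (5−2)² + (7.7−2)² + (4−2)² + (4.9−2)² = 84.32.
The Normal likelihood contributes (σ²)^(−n/2) exp(−SS/(2σ²)), so the posterior is Inverse-Gamma(α + n/2, β + SS/2) = Inverse-Gamma(9.9, 53.16).
The mode of Inverse-Gamma(a, b) is b/(a+1) = 53.16/10.9 ≈ 4.877.

σ̂²_MAP = 4.877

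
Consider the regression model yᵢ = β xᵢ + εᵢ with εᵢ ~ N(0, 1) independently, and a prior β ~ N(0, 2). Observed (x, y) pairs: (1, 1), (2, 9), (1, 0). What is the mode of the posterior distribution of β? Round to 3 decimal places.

log p(β | y) = −Σ(yᵢ − βxᵢ)²/(2·1) − β²/(2·2) + const.
Setting the derivative to zero: Σxᵢ(yᵢ − βxᵢ)/1 − β/2 = 0, so β = Σxᵢyᵢ / (Σxᵢ² + σ²/τ²).
Σxᵢyᵢ = 1·1 + 2·9 + 1·0 = 19; Σxᵢ² = 6; σ²/τ² = 0.5.
β̂_MAP = 19 / (6 + 0.5) = 19/6.5 ≈ 2.923.

β̂_MAP = 2.923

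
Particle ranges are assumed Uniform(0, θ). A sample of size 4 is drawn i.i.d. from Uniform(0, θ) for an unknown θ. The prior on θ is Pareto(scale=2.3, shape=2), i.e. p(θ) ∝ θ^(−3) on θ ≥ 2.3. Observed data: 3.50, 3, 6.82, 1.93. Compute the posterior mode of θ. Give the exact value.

The Uniform(0, θ) likelihood is θ^(−n) for θ ≥ max(xᵢ), zero otherwise. Here max(xᵢ) = 6.82.
Posterior ∝ θ^(−3) · θ^(−4) = θ^(−7) on θ ≥ max(2.3, 6.82) = 6.82.
This density is strictly decreasing in θ, so the posterior mode lies at the lower boundary of the support.

θ̂_MAP = 6.82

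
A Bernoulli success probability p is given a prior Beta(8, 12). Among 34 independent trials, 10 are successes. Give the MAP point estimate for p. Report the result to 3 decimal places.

Prior: Beta(8, 12).
Data: 10 successes in 34 trials. The binomial likelihood contributes p^10(1−p)^24, so the posterior is Beta(8+10, 12+24) = Beta(18, 36).
For Beta(a, b) with a, b > 1 the mode is (a−1)/(a+b−2) = 17/52 ≈ 0.327.

p̂_MAP = 0.327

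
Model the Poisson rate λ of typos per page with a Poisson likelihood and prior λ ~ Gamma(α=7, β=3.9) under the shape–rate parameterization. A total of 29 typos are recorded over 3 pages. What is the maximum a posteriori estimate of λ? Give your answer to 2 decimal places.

λ̂_MAP = 5.07

Σxᵢ = 29, n = 3.
Posterior ∝ λ^6e^(−3.9λ) · λ^29e^(−3λ) = λ^35e^(−6.9λ), i.e. Gamma(shape=36, rate=6.9).
The mode of a Gamma(a, b) with a ≥ 1 (shape–rate) is (a−1)/b = 35/6.9 ≈ 5.07.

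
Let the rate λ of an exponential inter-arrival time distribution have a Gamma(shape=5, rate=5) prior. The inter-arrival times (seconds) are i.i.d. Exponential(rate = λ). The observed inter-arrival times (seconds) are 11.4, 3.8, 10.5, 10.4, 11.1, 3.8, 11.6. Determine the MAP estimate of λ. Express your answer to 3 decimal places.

λ̂_MAP = 0.163

The Exponential(rate=λ) likelihood is ∝ λ^n e^(−λΣtᵢ). Here n = 7 and Σtᵢ = 11.4 + 3.8 + 10.5 + 10.4 + 11.1 + 3.8 + 11.6 = 62.6.
Posterior ∝ λ^4e^(−5λ) · λ^7e^(−62.6λ) = λ^11e^(−67.6λ), i.e. Gamma(12, 67.6).
Mode = (a−1)/b = 11/67.6 ≈ 0.163.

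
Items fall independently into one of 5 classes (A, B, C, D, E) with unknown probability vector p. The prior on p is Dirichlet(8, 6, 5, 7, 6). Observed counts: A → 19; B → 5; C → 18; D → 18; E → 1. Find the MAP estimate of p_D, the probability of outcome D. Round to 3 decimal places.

The posterior is Dirichlet(αᵢ + nᵢ) = Dirichlet(27, 11, 23, 25, 7).
For a Dirichlet(a₁,…,a_K) with all aᵢ > 1, the mode has j-th component (aⱼ − 1)/(Σaᵢ − K).
Here Σaᵢ = 93 and K = 5, so p_D = (25 − 1)/(93 − 5) = 24/88 ≈ 0.273.

MAP estimate of p_D = 0.273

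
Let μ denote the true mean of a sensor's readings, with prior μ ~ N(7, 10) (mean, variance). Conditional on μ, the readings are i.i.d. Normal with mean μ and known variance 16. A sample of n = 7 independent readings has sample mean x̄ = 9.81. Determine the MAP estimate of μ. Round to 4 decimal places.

μ̂_MAP = 9.2872

n = 7, x̄ = 9.81.
For a Normal prior and Normal likelihood with known variance, the posterior is Normal; its mode equals its mean, the precision-weighted average.
Prior precision 1/σ₀² = 1/10 = 0.1; data precision n/σ² = 7/16 = 0.4375.
μ̂ = (0.1·7 + 0.4375·9.81) / (0.1 + 0.4375) = 4.991875/0.5375 = 7987/860 ≈ 9.2872.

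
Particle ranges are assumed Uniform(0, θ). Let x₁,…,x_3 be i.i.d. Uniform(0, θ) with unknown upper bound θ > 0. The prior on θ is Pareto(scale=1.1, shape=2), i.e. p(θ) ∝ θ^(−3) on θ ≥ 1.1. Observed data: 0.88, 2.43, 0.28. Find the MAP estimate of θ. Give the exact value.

θ̂_MAP = 2.43

The Uniform(0, θ) likelihood is θ^(−n) for θ ≥ max(xᵢ), zero otherwise. Here max(xᵢ) = 2.43.
Posterior ∝ θ^(−3) · θ^(−3) = θ^(−6) on θ ≥ max(1.1, 2.43) = 2.43.
This density is strictly decreasing in θ, so the posterior mode lies at the lower boundary of the support.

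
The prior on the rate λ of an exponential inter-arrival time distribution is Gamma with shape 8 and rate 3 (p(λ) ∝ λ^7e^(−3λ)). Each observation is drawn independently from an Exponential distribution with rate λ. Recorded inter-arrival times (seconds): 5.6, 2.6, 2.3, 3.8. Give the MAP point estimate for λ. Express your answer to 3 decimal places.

The Exponential(rate=λ) likelihood is ∝ λ^n e^(−λΣtᵢ). Here n = 4 and Σtᵢ = 5.6 + 2.6 + 2.3 + 3.8 = 14.3.
Posterior ∝ λ^7e^(−3λ) · λ^4e^(−14.3λ) = λ^11e^(−17.3λ), i.e. Gamma(12, 17.3).
Mode = (a−1)/b = 11/17.3 ≈ 0.636.

λ̂_MAP = 0.636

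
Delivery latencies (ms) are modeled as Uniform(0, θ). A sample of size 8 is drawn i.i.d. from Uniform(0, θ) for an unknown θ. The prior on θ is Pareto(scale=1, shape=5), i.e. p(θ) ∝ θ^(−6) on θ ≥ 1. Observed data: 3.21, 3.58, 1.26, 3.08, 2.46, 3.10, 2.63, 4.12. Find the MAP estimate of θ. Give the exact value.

θ̂_MAP = 4.12

The Uniform(0, θ) likelihood is θ^(−n) for θ ≥ max(xᵢ), zero otherwise. Here max(xᵢ) = 4.12.
Posterior ∝ θ^(−6) · θ^(−8) = θ^(−14) on θ ≥ max(1, 4.12) = 4.12.
This density is strictly decreasing in θ, so the posterior mode lies at the lower boundary of the support.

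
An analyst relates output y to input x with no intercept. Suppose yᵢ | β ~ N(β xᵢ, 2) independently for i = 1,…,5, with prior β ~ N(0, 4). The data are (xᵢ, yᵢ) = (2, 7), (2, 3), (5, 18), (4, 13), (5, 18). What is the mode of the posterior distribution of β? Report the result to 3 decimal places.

log p(β | y) = −Σ(yᵢ − βxᵢ)²/(2·2) − β²/(2·4) + const.
Setting the derivative to zero: Σxᵢ(yᵢ − βxᵢ)/2 − β/4 = 0, so β = Σxᵢyᵢ / (Σxᵢ² + σ²/τ²).
Σxᵢyᵢ = 2·7 + 2·3 + 5·18 + 4·13 + 5·18 = 252; Σxᵢ² = 74; σ²/τ² = 0.5.
β̂_MAP = 252 / (74 + 0.5) = 252/74.5 ≈ 3.383.

β̂_MAP = 3.383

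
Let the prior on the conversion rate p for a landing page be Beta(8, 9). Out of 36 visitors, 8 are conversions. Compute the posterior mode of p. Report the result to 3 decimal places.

p̂_MAP = 0.294

Prior: Beta(8, 9).
Data: 8 successes in 36 trials. The binomial likelihood contributes p^8(1−p)^28, so the posterior is Beta(8+8, 9+28) = Beta(16, 37).
For Beta(a, b) with a, b > 1 the mode is (a−1)/(a+b−2) = 15/51 ≈ 0.294.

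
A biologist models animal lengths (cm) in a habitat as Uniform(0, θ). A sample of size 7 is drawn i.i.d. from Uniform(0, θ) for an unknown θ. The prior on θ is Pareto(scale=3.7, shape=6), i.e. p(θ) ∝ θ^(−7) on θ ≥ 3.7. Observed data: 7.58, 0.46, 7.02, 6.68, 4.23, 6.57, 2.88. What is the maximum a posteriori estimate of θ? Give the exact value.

The Uniform(0, θ) likelihood is θ^(−n) for θ ≥ max(xᵢ), zero otherwise. Here max(xᵢ) = 7.58.
Posterior ∝ θ^(−7) · θ^(−7) = θ^(−14) on θ ≥ max(3.7, 7.58) = 7.58.
This density is strictly decreasing in θ, so the posterior mode lies at the lower boundary of the support.

θ̂_MAP = 7.58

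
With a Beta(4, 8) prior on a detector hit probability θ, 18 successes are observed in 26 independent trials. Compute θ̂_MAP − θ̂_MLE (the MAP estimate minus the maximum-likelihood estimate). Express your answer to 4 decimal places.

MAP − MLE = -0.1090

Posterior is Beta(22, 16); MAP = (22−1)/(38−2) = 21/36 ≈ 0.58333.
MLE ignores the prior: θ̂_MLE = k/n = 18/26 ≈ 0.69231.
Difference = 21/36 − 18/26 = -17/156 ≈ -0.1090.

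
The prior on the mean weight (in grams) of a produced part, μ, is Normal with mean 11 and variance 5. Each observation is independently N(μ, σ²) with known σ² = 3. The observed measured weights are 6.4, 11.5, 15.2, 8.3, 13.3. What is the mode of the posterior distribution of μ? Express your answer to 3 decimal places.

n = 5; x̄ = (6.4 + 11.5 + 15.2 + 8.3 + 13.3)/5 = 54.7/5 = 10.94.
For a Normal prior and Normal likelihood with known variance, the posterior is Normal; its mode equals its mean, the precision-weighted average.
Prior precision 1/σ₀² = 1/5 = 0.2; data precision n/σ² = 5/3.
μ̂ = (0.2·11 + (5/3)·10.94) / (0.2 + 5/3) = (613/30)/(28/15) = 613/56 ≈ 10.946.

μ̂_MAP = 10.946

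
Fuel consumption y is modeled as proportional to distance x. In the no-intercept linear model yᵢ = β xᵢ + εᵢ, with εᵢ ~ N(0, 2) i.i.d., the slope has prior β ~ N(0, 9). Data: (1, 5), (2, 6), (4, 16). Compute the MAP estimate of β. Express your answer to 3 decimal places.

β̂_MAP = 3.817

log p(β | y) = −Σ(yᵢ − βxᵢ)²/(2·2) − β²/(2·9) + const.
Setting the derivative to zero: Σxᵢ(yᵢ − βxᵢ)/2 − β/9 = 0, so β = Σxᵢyᵢ / (Σxᵢ² + σ²/τ²).
Σxᵢyᵢ = 1·5 + 2·6 + 4·16 = 81; Σxᵢ² = 21; σ²/τ² = 2/9.
β̂_MAP = 81 / (21 + 2/9) = 81/(191/9) = 729/191 ≈ 3.817.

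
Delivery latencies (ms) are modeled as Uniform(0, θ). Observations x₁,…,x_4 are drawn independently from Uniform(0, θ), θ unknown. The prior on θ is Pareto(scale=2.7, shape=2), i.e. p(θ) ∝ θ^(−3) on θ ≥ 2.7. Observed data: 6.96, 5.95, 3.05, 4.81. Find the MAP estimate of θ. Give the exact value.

The Uniform(0, θ) likelihood is θ^(−n) for θ ≥ max(xᵢ), zero otherwise. Here max(xᵢ) = 6.96.
Posterior ∝ θ^(−3) · θ^(−4) = θ^(−7) on θ ≥ max(2.7, 6.96) = 6.96.
This density is strictly decreasing in θ, so the posterior mode lies at the lower boundary of the support.

θ̂_MAP = 6.96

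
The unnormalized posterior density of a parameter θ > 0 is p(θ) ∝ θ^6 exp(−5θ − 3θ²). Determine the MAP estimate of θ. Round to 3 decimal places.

ℓ'(θ) = 6/θ − 5 − 6θ. Setting this to zero and multiplying by θ: 6θ² + 5θ − 6 = 0.
θ = (−5 + √(5² + 4·6·6)) / (2·6) = (−5 + √169) / 12 = (−5 + 13)/12 = 2/3.
ℓ''(θ) = −6/θ² − 6 < 0, confirming a maximum.

θ̂_MAP = 0.667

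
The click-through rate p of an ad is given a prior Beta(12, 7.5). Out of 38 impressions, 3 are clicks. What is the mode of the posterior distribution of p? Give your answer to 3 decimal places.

p̂_MAP = 0.252

Prior: Beta(12, 7.5).
Data: 3 successes in 38 trials. The binomial likelihood contributes p^3(1−p)^35, so the posterior is Beta(12+3, 7.5+35) = Beta(15, 42.5).
For Beta(a, b) with a, b > 1 the mode is (a−1)/(a+b−2) = 14/55.5 ≈ 0.252.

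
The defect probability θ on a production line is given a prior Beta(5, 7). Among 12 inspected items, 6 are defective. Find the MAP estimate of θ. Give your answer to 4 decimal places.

θ̂_MAP = 0.4545

Prior: Beta(5, 7).
Data: 6 successes in 12 trials. The binomial likelihood contributes θ^6(1−θ)^6, so the posterior is Beta(5+6, 7+6) = Beta(11, 13).
For Beta(a, b) with a, b > 1 the mode is (a−1)/(a+b−2) = 10/22 ≈ 0.4545.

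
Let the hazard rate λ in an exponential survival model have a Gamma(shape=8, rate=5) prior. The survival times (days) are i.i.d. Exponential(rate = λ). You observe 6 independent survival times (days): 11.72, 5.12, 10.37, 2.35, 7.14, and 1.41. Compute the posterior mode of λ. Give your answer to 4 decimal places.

The Exponential(rate=λ) likelihood is ∝ λ^n e^(−λΣtᵢ). Here n = 6 and Σtᵢ = 11.72 + 5.12 + 10.37 + 2.35 + 7.14 + 1.41 = 38.11.
Posterior ∝ λ^7e^(−5λ) · λ^6e^(−38.11λ) = λ^13e^(−43.11λ), i.e. Gamma(14, 43.11).
Mode = (a−1)/b = 13/43.11 ≈ 0.3016.

λ̂_MAP = 0.3016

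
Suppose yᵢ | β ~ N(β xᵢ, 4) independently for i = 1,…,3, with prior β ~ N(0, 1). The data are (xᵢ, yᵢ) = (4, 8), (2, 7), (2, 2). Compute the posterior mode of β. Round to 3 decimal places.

β̂_MAP = 1.786

log p(β | y) = −Σ(yᵢ − βxᵢ)²/(2·4) − β²/(2·1) + const.
Setting the derivative to zero: Σxᵢ(yᵢ − βxᵢ)/4 − β/1 = 0, so β = Σxᵢyᵢ / (Σxᵢ² + σ²/τ²).
Σxᵢyᵢ = 4·8 + 2·7 + 2·2 = 50; Σxᵢ² = 24; σ²/τ² = 4.
β̂_MAP = 50 / (24 + 4) = 50/28 ≈ 1.786.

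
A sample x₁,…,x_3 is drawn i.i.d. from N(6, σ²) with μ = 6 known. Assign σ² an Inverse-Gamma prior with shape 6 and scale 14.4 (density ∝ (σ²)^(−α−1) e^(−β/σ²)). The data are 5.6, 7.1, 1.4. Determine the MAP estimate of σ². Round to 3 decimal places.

Sum of squared deviations about the known mean: SS = (5.6−6)² + (7.1−6)² + (1.4−6)² = 22.53.
The Normal likelihood contributes (σ²)^(−n/2) exp(−SS/(2σ²)), so the posterior is Inverse-Gamma(α + n/2, β + SS/2) = Inverse-Gamma(7.5, 25.665).
The mode of Inverse-Gamma(a, b) is b/(a+1) = 25.665/8.5 ≈ 3.019.

σ̂²_MAP = 3.019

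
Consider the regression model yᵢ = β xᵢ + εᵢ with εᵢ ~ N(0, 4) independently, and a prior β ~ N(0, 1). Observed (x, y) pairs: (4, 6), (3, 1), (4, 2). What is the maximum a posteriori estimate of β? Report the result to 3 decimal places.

log p(β | y) = −Σ(yᵢ − βxᵢ)²/(2·4) − β²/(2·1) + const.
Setting the derivative to zero: Σxᵢ(yᵢ − βxᵢ)/4 − β/1 = 0, so β = Σxᵢyᵢ / (Σxᵢ² + σ²/τ²).
Σxᵢyᵢ = 4·6 + 3·1 + 4·2 = 35; Σxᵢ² = 41; σ²/τ² = 4.
β̂_MAP = 35 / (41 + 4) = 35/45 ≈ 0.778.

β̂_MAP = 0.778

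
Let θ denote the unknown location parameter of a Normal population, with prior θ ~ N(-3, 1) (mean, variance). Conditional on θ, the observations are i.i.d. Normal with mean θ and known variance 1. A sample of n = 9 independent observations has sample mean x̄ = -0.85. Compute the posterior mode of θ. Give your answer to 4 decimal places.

n = 9, x̄ = -0.85.
For a Normal prior and Normal likelihood with known variance, the posterior is Normal; its mode equals its mean, the precision-weighted average.
Prior precision 1/σ₀² = 1/1 = 1; data precision n/σ² = 9/1 = 9.
θ̂ = (1·(-3) + 9·(-0.85)) / (1 + 9) = (-10.65)/10 = -1.0650.

θ̂_MAP = -1.0650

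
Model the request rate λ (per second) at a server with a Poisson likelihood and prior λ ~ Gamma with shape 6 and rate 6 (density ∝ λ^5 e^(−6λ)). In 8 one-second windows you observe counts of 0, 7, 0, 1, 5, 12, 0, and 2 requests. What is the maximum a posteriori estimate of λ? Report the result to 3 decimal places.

Σxᵢ = 0+7+0+1+5+12+0+2 = 27, with n = 8.
Posterior ∝ λ^5e^(−6λ) · λ^27e^(−8λ) = λ^32e^(−14λ), i.e. Gamma(shape=33, rate=14).
The mode of a Gamma(a, b) with a ≥ 1 (shape–rate) is (a−1)/b = 32/14 ≈ 2.286.

λ̂_MAP = 2.286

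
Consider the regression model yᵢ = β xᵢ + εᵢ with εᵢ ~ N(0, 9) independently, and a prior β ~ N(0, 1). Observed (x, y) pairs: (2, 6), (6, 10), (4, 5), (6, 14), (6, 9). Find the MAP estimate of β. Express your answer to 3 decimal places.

log p(β | y) = −Σ(yᵢ − βxᵢ)²/(2·9) − β²/(2·1) + const.
Setting the derivative to zero: Σxᵢ(yᵢ − βxᵢ)/9 − β/1 = 0, so β = Σxᵢyᵢ / (Σxᵢ² + σ²/τ²).
Σxᵢyᵢ = 2·6 + 6·10 + 4·5 + 6·14 + 6·9 = 230; Σxᵢ² = 128; σ²/τ² = 9.
β̂_MAP = 230 / (128 + 9) = 230/137 ≈ 1.679.

β̂_MAP = 1.679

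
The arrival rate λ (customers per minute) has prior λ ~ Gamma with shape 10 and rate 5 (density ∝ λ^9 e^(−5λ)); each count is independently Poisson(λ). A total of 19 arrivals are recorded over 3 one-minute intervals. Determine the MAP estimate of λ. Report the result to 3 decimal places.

λ̂_MAP = 3.500

Σxᵢ = 19, n = 3.
Posterior ∝ λ^9e^(−5λ) · λ^19e^(−3λ) = λ^28e^(−8λ), i.e. Gamma(shape=29, rate=8).
The mode of a Gamma(a, b) with a ≥ 1 (shape–rate) is (a−1)/b = 28/8 ≈ 3.500.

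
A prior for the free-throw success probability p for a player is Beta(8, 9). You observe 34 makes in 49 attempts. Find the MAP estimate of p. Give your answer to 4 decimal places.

p̂_MAP = 0.6406

Prior: Beta(8, 9).
Data: 34 successes in 49 trials. The binomial likelihood contributes p^34(1−p)^15, so the posterior is Beta(8+34, 9+15) = Beta(42, 24).
For Beta(a, b) with a, b > 1 the mode is (a−1)/(a+b−2) = 41/64 ≈ 0.6406.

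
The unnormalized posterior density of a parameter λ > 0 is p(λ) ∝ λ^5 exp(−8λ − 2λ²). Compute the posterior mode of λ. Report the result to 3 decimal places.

λ̂_MAP = 0.500

ℓ'(λ) = 5/λ − 8 − 4λ. Setting this to zero and multiplying by λ: 4λ² + 8λ − 5 = 0.
λ = (−8 + √(8² + 4·4·5)) / (2·4) = (−8 + √144) / 8 = (−8 + 12)/8 = 1/2.
ℓ''(λ) = −5/λ² − 4 < 0, confirming a maximum.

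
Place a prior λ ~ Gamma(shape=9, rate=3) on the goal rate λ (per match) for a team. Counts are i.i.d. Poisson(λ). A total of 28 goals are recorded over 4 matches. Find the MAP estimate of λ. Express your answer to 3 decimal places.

Σxᵢ = 28, n = 4.
Posterior ∝ λ^8e^(−3λ) · λ^28e^(−4λ) = λ^36e^(−7λ), i.e. Gamma(shape=37, rate=7).
The mode of a Gamma(a, b) with a ≥ 1 (shape–rate) is (a−1)/b = 36/7 ≈ 5.143.

λ̂_MAP = 5.143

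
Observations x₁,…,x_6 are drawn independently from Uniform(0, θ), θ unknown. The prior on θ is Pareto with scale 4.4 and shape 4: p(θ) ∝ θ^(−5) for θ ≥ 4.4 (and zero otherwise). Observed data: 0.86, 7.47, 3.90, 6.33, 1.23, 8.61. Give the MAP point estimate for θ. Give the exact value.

The Uniform(0, θ) likelihood is θ^(−n) for θ ≥ max(xᵢ), zero otherwise. Here max(xᵢ) = 8.61.
Posterior ∝ θ^(−5) · θ^(−6) = θ^(−11) on θ ≥ max(4.4, 8.61) = 8.61.
This density is strictly decreasing in θ, so the posterior mode lies at the lower boundary of the support.

θ̂_MAP = 8.61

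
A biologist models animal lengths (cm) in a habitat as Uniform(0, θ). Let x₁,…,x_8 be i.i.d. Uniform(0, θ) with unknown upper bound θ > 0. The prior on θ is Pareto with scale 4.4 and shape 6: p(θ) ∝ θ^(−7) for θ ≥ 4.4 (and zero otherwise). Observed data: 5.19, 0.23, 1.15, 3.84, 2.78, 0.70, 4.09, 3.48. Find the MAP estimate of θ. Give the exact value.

The Uniform(0, θ) likelihood is θ^(−n) for θ ≥ max(xᵢ), zero otherwise. Here max(xᵢ) = 5.19.
Posterior ∝ θ^(−7) · θ^(−8) = θ^(−15) on θ ≥ max(4.4, 5.19) = 5.19.
This density is strictly decreasing in θ, so the posterior mode lies at the lower boundary of the support.

θ̂_MAP = 5.19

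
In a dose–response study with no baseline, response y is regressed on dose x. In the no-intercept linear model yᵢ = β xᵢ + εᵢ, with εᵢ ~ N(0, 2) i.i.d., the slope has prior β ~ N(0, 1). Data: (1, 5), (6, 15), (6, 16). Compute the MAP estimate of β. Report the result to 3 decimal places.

log p(β | y) = −Σ(yᵢ − βxᵢ)²/(2·2) − β²/(2·1) + const.
Setting the derivative to zero: Σxᵢ(yᵢ − βxᵢ)/2 − β/1 = 0, so β = Σxᵢyᵢ / (Σxᵢ² + σ²/τ²).
Σxᵢyᵢ = 1·5 + 6·15 + 6·16 = 191; Σxᵢ² = 73; σ²/τ² = 2.
β̂_MAP = 191 / (73 + 2) = 191/75 ≈ 2.547.

β̂_MAP = 2.547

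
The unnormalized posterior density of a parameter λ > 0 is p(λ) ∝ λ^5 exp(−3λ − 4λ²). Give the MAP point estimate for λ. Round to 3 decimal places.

λ̂_MAP = 0.625

ℓ'(λ) = 5/λ − 3 − 8λ. Setting this to zero and multiplying by λ: 8λ² + 3λ − 5 = 0.
λ = (−3 + √(3² + 4·8·5)) / (2·8) = (−3 + √169) / 16 = (−3 + 13)/16 = 5/8.
ℓ''(λ) = −5/λ² − 8 < 0, confirming a maximum.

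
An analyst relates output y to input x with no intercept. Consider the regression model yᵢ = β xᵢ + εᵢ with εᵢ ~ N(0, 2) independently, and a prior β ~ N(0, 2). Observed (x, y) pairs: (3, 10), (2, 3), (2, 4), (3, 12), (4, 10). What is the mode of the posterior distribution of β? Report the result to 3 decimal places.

log p(β | y) = −Σ(yᵢ − βxᵢ)²/(2·2) − β²/(2·2) + const.
Setting the derivative to zero: Σxᵢ(yᵢ − βxᵢ)/2 − β/2 = 0, so β = Σxᵢyᵢ / (Σxᵢ² + σ²/τ²).
Σxᵢyᵢ = 3·10 + 2·3 + 2·4 + 3·12 + 4·10 = 120; Σxᵢ² = 42; σ²/τ² = 1.
β̂_MAP = 120 / (42 + 1) = 120/43 ≈ 2.791.

β̂_MAP = 2.791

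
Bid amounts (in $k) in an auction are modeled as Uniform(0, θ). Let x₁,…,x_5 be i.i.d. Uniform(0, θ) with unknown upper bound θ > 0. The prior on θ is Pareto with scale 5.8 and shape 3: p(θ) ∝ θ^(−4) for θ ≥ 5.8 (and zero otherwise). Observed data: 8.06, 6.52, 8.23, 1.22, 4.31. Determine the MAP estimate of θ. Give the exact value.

θ̂_MAP = 8.23

The Uniform(0, θ) likelihood is θ^(−n) for θ ≥ max(xᵢ), zero otherwise. Here max(xᵢ) = 8.23.
Posterior ∝ θ^(−4) · θ^(−5) = θ^(−9) on θ ≥ max(5.8, 8.23) = 8.23.
This density is strictly decreasing in θ, so the posterior mode lies at the lower boundary of the support.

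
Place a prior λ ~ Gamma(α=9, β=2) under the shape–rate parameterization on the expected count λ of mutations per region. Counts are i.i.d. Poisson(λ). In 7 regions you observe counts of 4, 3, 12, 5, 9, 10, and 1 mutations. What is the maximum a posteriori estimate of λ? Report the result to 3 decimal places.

λ̂_MAP = 5.778

Σxᵢ = 4+3+12+5+9+10+1 = 44, with n = 7.
Posterior ∝ λ^8e^(−2λ) · λ^44e^(−7λ) = λ^52e^(−9λ), i.e. Gamma(shape=53, rate=9).
The mode of a Gamma(a, b) with a ≥ 1 (shape–rate) is (a−1)/b = 52/9 ≈ 5.778.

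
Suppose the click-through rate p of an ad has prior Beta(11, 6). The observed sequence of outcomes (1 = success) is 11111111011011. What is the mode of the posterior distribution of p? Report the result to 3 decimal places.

Prior: Beta(11, 6).
Data: 12 successes in 14 trials (from the sequence). The binomial likelihood contributes p^12(1−p)^2, so the posterior is Beta(11+12, 6+2) = Beta(23, 8).
For Beta(a, b) with a, b > 1 the mode is (a−1)/(a+b−2) = 22/29 ≈ 0.759.

p̂_MAP = 0.759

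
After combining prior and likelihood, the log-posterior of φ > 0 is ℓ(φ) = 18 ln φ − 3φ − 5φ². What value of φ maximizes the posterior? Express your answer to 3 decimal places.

ℓ'(φ) = 18/φ − 3 − 10φ. Setting this to zero and multiplying by φ: 10φ² + 3φ − 18 = 0.
φ = (−3 + √(3² + 4·10·18)) / (2·10) = (−3 + √729) / 20 = (−3 + 27)/20 = 6/5.
ℓ''(φ) = −18/φ² − 10 < 0, confirming a maximum.

φ̂_MAP = 1.200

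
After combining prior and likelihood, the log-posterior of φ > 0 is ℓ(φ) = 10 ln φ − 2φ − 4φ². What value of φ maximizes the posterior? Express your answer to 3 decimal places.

φ̂_MAP = 1.000

ℓ'(φ) = 10/φ − 2 − 8φ. Setting this to zero and multiplying by φ: 8φ² + 2φ − 10 = 0.
φ = (−2 + √(2² + 4·8·10)) / (2·8) = (−2 + √324) / 16 = (−2 + 18)/16 = 1.
ℓ''(φ) = −10/φ² − 8 < 0, confirming a maximum.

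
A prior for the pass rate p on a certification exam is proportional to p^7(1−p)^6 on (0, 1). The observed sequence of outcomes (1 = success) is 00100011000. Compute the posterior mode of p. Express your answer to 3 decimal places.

The prior density ∝ p^7(1−p)^6 is the kernel of Beta(8, 7).
Data: 3 successes in 11 trials (from the sequence). The binomial likelihood contributes p^3(1−p)^8, so the posterior is Beta(8+3, 7+8) = Beta(11, 15).
For Beta(a, b) with a, b > 1 the mode is (a−1)/(a+b−2) = 10/24 ≈ 0.417.

p̂_MAP = 0.417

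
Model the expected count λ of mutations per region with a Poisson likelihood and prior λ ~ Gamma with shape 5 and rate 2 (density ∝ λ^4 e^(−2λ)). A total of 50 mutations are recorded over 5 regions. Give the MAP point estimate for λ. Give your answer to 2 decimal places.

Σxᵢ = 50, n = 5.
Posterior ∝ λ^4e^(−2λ) · λ^50e^(−5λ) = λ^54e^(−7λ), i.e. Gamma(shape=55, rate=7).
The mode of a Gamma(a, b) with a ≥ 1 (shape–rate) is (a−1)/b = 54/7 ≈ 7.71.

λ̂_MAP = 7.71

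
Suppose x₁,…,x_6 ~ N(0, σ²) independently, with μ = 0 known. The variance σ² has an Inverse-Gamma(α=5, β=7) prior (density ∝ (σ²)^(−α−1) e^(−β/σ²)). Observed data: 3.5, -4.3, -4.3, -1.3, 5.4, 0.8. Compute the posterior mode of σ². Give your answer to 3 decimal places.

σ̂²_MAP = 5.262

Sum of squared deviations about the known mean: SS = (3.5−0)² + (-4.3−0)² + (-4.3−0)² + (-1.3−0)² + (5.4−0)² + (0.8−0)² = 80.72.
The Normal likelihood contributes (σ²)^(−n/2) exp(−SS/(2σ²)), so the posterior is Inverse-Gamma(α + n/2, β + SS/2) = Inverse-Gamma(8, 47.36).
The mode of Inverse-Gamma(a, b) is b/(a+1) = 47.36/9 ≈ 5.262.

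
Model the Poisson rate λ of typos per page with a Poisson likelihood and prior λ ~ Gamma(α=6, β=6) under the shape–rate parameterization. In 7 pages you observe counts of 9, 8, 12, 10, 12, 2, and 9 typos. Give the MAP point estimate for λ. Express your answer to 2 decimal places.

λ̂_MAP = 5.15

Σxᵢ = 9+8+12+10+12+2+9 = 62, with n = 7.
Posterior ∝ λ^5e^(−6λ) · λ^62e^(−7λ) = λ^67e^(−13λ), i.e. Gamma(shape=68, rate=13).
The mode of a Gamma(a, b) with a ≥ 1 (shape–rate) is (a−1)/b = 67/13 ≈ 5.15.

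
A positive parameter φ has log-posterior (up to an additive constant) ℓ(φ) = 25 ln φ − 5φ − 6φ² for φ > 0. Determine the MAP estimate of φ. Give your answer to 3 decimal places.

ℓ'(φ) = 25/φ − 5 − 12φ. Setting this to zero and multiplying by φ: 12φ² + 5φ − 25 = 0.
φ = (−5 + √(5² + 4·12·25)) / (2·12) = (−5 + √1225) / 24 = (−5 + 35)/24 = 5/4.
ℓ''(φ) = −25/φ² − 12 < 0, confirming a maximum.

φ̂_MAP = 1.250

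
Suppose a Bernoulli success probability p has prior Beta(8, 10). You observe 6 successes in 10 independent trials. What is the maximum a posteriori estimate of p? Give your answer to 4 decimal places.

p̂_MAP = 0.5000

Prior: Beta(8, 10).
Data: 6 successes in 10 trials. The binomial likelihood contributes p^6(1−p)^4, so the posterior is Beta(8+6, 10+4) = Beta(14, 14).
For Beta(a, b) with a, b > 1 the mode is (a−1)/(a+b−2) = 13/26 ≈ 0.5000.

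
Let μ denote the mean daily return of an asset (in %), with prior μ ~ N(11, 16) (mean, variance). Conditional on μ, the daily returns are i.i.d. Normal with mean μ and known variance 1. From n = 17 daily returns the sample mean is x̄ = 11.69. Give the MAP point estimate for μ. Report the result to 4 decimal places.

n = 17, x̄ = 11.69.
For a Normal prior and Normal likelihood with known variance, the posterior is Normal; its mode equals its mean, the precision-weighted average.
Prior precision 1/σ₀² = 1/16 = 0.0625; data precision n/σ² = 17/1 = 17.
μ̂ = (0.0625·11 + 17·11.69) / (0.0625 + 17) = 199.4175/17.0625 = 26589/2275 ≈ 11.6875.

μ̂_MAP = 11.6875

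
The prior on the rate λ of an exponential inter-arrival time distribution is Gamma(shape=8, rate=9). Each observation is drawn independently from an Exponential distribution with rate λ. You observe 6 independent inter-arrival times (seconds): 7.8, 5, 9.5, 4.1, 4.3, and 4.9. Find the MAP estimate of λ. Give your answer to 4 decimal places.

λ̂_MAP = 0.2915

The Exponential(rate=λ) likelihood is ∝ λ^n e^(−λΣtᵢ). Here n = 6 and Σtᵢ = 7.8 + 5 + 9.5 + 4.1 + 4.3 + 4.9 = 35.6.
Posterior ∝ λ^7e^(−9λ) · λ^6e^(−35.6λ) = λ^13e^(−44.6λ), i.e. Gamma(14, 44.6).
Mode = (a−1)/b = 13/44.6 ≈ 0.2915.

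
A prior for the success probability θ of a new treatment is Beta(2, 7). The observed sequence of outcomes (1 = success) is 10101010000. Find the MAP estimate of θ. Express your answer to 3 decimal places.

Prior: Beta(2, 7).
Data: 4 successes in 11 trials (from the sequence). The binomial likelihood contributes θ^4(1−θ)^7, so the posterior is Beta(2+4, 7+7) = Beta(6, 14).
For Beta(a, b) with a, b > 1 the mode is (a−1)/(a+b−2) = 5/18 ≈ 0.278.

θ̂_MAP = 0.278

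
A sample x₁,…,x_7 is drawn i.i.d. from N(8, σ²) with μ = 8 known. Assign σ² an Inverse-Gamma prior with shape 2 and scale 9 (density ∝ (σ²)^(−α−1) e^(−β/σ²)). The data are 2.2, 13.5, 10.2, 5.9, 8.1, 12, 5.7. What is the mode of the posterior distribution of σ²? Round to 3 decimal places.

σ̂²_MAP = 8.649

Sum of squared deviations about the known mean: SS = (2.2−8)² + (13.5−8)² + (10.2−8)² + (5.9−8)² + (8.1−8)² + (12−8)² + (5.7−8)² = 94.44.
The Normal likelihood contributes (σ²)^(−n/2) exp(−SS/(2σ²)), so the posterior is Inverse-Gamma(α + n/2, β + SS/2) = Inverse-Gamma(5.5, 56.22).
The mode of Inverse-Gamma(a, b) is b/(a+1) = 56.22/6.5 ≈ 8.649.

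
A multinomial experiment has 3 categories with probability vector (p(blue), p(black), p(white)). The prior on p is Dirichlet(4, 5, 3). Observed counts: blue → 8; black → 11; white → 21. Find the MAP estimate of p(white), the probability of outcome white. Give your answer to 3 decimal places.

The posterior is Dirichlet(αᵢ + nᵢ) = Dirichlet(12, 16, 24).
For a Dirichlet(a₁,…,a_K) with all aᵢ > 1, the mode has j-th component (aⱼ − 1)/(Σaᵢ − K).
Here Σaᵢ = 52 and K = 3, so p(white) = (24 − 1)/(52 − 3) = 23/49 ≈ 0.469.

MAP estimate of p(white) = 0.469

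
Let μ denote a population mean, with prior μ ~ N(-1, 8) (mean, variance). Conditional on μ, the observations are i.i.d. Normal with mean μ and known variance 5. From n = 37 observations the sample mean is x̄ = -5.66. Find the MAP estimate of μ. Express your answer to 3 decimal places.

n = 37, x̄ = -5.66.
For a Normal prior and Normal likelihood with known variance, the posterior is Normal; its mode equals its mean, the precision-weighted average.
Prior precision 1/σ₀² = 1/8 = 0.125; data precision n/σ² = 37/5 = 7.4.
μ̂ = (0.125·(-1) + 7.4·(-5.66)) / (0.125 + 7.4) = (-42.009)/7.525 = -42009/7525 ≈ -5.583.

μ̂_MAP = -5.583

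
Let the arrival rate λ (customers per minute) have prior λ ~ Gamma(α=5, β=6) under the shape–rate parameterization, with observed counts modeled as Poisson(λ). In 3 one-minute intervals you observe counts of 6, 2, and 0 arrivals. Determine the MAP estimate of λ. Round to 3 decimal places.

λ̂_MAP = 1.333

Σxᵢ = 6+2+0 = 8, with n = 3.
Posterior ∝ λ^4e^(−6λ) · λ^8e^(−3λ) = λ^12e^(−9λ), i.e. Gamma(shape=13, rate=9).
The mode of a Gamma(a, b) with a ≥ 1 (shape–rate) is (a−1)/b = 12/9 ≈ 1.333.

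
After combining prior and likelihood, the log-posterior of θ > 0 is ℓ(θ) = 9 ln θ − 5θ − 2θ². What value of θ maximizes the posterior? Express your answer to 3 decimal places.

ℓ'(θ) = 9/θ − 5 − 4θ. Setting this to zero and multiplying by θ: 4θ² + 5θ − 9 = 0.
θ = (−5 + √(5² + 4·4·9)) / (2·4) = (−5 + √169) / 8 = (−5 + 13)/8 = 1.
ℓ''(θ) = −9/θ² − 4 < 0, confirming a maximum.

θ̂_MAP = 1.000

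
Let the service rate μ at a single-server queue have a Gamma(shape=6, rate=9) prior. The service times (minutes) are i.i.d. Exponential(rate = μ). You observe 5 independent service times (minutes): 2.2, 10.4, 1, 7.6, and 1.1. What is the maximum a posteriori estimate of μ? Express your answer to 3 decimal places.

μ̂_MAP = 0.319

The Exponential(rate=μ) likelihood is ∝ μ^n e^(−μΣtᵢ). Here n = 5 and Σtᵢ = 2.2 + 10.4 + 1 + 7.6 + 1.1 = 22.3.
Posterior ∝ μ^5e^(−9μ) · μ^5e^(−22.3μ) = μ^10e^(−31.3μ), i.e. Gamma(11, 31.3).
Mode = (a−1)/b = 10/31.3 ≈ 0.319.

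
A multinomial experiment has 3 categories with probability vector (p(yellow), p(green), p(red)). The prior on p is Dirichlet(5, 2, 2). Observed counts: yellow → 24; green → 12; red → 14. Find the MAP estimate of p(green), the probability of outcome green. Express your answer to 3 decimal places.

The posterior is Dirichlet(αᵢ + nᵢ) = Dirichlet(29, 14, 16).
For a Dirichlet(a₁,…,a_K) with all aᵢ > 1, the mode has j-th component (aⱼ − 1)/(Σaᵢ − K).
Here Σaᵢ = 59 and K = 3, so p(green) = (14 − 1)/(59 − 3) = 13/56 ≈ 0.232.

MAP estimate of p(green) = 0.232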